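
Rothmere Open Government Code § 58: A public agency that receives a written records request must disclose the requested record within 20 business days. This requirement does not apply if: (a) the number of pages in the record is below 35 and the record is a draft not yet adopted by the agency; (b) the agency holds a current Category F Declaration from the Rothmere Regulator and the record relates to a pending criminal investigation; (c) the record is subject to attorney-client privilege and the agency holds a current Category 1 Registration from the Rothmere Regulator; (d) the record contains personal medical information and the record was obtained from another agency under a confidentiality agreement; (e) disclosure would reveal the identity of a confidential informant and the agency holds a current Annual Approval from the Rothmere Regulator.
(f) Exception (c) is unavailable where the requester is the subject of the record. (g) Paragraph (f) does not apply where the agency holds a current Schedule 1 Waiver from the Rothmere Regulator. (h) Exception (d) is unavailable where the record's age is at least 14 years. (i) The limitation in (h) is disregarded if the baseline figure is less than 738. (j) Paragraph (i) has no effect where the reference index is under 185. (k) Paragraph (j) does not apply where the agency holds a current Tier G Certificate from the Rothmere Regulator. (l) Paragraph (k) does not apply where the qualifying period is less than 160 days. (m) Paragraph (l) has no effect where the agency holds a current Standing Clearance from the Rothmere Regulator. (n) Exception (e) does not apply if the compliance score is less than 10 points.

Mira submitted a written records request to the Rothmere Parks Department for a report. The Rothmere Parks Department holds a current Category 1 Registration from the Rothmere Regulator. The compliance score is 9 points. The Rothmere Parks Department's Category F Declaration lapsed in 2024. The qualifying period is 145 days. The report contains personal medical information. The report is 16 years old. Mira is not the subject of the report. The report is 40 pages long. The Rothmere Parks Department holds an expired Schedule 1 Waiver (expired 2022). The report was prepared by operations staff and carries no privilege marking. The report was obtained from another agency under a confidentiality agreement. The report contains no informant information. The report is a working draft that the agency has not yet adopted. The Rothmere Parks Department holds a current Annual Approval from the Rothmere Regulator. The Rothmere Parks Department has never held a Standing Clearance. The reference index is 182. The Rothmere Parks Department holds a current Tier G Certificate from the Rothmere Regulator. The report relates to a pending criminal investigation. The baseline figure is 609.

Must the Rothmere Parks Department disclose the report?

Exception (a) does not apply: the number of pages in the record is 40, not below 35.
Exception (b) fails — there is no Category F Declaration in force.
Exception (c) requires that the record is subject to attorney-client privilege; but the report carries no privilege marking, so (c) is unavailable.
Exception (d) is satisfied on its face — the report contains personal medical information; the report was obtained under a confidentiality agreement. Turning to paragraphs (h)–(m): (h) applies — the record's age is 16 years, meeting the 14 years threshold. (i) would limit (h) — the baseline figure is 609, less than the 738 limit — but (j) sets (i) aside: (j) operates against (i): the reference index is 182, under the 185 limit. (k) would limit (j) — a current Tier G Certificate is held — but (l) sets (k) aside: (l) is triggered — the qualifying period is 145 days, less than the 160 days limit. (m) is inapplicable (there is no Standing Clearance in force), so (l) stands. So (d) is unavailable.
Exception (e) requires that disclosure would reveal the identity of a confidential informant; but the report contains no informant information, so (e) is unavailable.
No exception displaces § 58.

Yes — the Rothmere Parks Department must disclose the report.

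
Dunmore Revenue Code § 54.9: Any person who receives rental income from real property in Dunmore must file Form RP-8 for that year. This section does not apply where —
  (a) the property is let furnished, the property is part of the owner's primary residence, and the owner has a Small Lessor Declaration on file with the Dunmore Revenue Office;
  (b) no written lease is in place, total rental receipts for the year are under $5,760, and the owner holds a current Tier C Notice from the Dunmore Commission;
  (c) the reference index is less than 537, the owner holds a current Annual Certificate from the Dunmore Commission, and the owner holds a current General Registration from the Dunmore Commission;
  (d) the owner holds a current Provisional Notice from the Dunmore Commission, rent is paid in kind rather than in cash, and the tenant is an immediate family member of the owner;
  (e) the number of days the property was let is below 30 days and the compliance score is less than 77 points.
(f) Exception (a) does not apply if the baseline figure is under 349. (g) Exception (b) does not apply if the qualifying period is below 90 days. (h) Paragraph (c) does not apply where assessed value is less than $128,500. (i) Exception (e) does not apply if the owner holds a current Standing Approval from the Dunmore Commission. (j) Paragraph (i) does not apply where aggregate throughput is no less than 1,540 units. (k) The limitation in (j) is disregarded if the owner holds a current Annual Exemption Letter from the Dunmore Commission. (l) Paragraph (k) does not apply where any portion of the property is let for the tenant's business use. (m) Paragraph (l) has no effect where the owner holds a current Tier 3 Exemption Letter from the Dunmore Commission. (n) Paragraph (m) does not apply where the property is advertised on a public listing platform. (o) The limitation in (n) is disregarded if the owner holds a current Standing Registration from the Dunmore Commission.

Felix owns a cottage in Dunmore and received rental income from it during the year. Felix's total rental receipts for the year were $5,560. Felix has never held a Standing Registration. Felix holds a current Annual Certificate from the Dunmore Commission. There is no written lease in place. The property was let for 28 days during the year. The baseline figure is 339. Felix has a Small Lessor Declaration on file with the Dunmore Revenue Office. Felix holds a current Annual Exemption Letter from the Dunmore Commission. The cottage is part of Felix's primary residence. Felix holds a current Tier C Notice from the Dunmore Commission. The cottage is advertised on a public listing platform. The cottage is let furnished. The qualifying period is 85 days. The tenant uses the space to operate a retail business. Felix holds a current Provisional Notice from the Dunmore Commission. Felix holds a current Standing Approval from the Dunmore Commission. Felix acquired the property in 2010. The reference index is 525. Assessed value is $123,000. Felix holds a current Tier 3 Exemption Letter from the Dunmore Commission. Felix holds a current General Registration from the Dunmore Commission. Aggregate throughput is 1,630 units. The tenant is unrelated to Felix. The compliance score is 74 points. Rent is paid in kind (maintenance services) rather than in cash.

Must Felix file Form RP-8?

No — exception (e) applies; Felix is not required to file Form RP-8.

All of (a)'s requirements are met (the property is let furnished; the cottage is part of the primary residence; a Small Lessor Declaration is on file). However, paragraph (f) must be considered: (f) is engaged — the baseline figure is 339, under the 349 limit. Exception (a) does not apply.
Exception (b) is satisfied on its face — there is no written lease; total rental receipts for the year are $5,560, under the $5,760 limit; a current Tier C Notice is held. Turning to paragraph (g): (g) operates against (b): the qualifying period is 85 days, below the 90 days limit. (b) is therefore removed.
All of (c)'s requirements are met (the reference index is 525, less than the 537 limit; a current Annual Certificate is held; a current General Registration is held). Turning to paragraph (h): (h) operates against (c): assessed value is $123,000, less than the $128,500 limit. (c) is therefore removed.
Exception (d) does not apply: the tenant is unrelated to the owner.
Exception (e): the number of days the property was let is 28 days, below the 30 days limit; the compliance score is 74 points, less than the 77 points limit — every condition holds. As to paragraphs (i)–(o): (i) would limit (e) — a current Standing Approval is held — but (j) sets (i) aside: (j) is triggered — aggregate throughput is 1,630 units, meeting the 1,540 units threshold. (k) is engaged (a current Annual Exemption Letter is held), but yields to (l): (l) is triggered — the space is let for business use. (m) would limit (l) — a current Tier 3 Exemption Letter is held — but (n) sets (m) aside: (n) operates against (m): the property is publicly advertised. (o), which would lift (n), is not engaged — no current Standing Registration is held. Exception (e) stands.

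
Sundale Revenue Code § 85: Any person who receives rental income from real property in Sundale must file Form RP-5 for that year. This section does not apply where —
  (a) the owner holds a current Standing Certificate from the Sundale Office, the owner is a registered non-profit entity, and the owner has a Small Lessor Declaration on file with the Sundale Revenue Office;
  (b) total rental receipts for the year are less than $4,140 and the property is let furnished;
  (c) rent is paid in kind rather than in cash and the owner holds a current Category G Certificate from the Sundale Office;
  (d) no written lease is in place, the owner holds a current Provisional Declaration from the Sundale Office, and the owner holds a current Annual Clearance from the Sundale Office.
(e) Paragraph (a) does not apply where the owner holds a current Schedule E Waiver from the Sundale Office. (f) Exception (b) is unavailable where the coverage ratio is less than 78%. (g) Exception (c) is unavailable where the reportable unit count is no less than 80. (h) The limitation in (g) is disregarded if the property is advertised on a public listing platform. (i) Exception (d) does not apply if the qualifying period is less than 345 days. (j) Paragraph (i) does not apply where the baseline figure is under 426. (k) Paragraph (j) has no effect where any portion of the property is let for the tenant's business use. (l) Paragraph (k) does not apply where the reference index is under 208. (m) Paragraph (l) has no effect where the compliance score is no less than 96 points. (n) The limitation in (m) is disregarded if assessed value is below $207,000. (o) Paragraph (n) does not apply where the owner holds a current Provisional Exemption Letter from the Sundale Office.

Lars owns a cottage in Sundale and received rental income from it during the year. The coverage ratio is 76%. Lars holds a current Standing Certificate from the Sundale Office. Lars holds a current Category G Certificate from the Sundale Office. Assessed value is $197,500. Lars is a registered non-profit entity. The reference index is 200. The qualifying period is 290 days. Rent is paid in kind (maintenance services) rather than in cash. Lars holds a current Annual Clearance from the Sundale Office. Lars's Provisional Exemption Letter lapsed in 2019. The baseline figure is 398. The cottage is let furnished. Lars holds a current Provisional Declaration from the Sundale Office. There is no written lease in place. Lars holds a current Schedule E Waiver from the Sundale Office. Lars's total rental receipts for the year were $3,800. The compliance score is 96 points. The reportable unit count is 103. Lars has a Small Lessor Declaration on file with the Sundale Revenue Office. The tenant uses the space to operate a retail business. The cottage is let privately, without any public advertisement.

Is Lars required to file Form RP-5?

No — exception (d) applies; Lars is not required to file Form RP-5.

Exception (a) is satisfied on its face — a current Standing Certificate is held; Lars is a registered non-profit; a Small Lessor Declaration is on file. But: (e) operates against (a): a current Schedule E Waiver is held. Exception (a) does not apply.
Exception (b)'s conditions are all satisfied: total rental receipts for the year are $3,800, less than the $4,140 limit; the property is let furnished. But applying paragraph (f): (f) operates — the coverage ratio is 76%, less than the 78% limit. Exception (b) does not apply.
All of (c)'s requirements are met (rent is paid in kind; a current Category G Certificate is held). Turning to paragraphs (g)–(h): (g) operates against (c): the reportable unit count is 103, meeting the 80 threshold. (h), which would lift (g), does not operate here — the property is let privately without advertisement. (c) is therefore removed.
Exception (d): there is no written lease; a current Provisional Declaration is held; a current Annual Clearance is held — every condition holds. Under paragraphs (i)–(o): (i) would limit (d) — the qualifying period is 290 days, less than the 345 days limit — but (j) sets (i) aside: (j) operates — the baseline figure is 398, under the 426 limit. (k) is engaged (the space is let for business use), but is itself disapplied by (l): (l) operates against (k): the reference index is 200, under the 208 limit. (m) is engaged (the compliance score is 96 points, meeting the 96 points threshold), but yields to (n): (n) operates against (m): assessed value is $197,500, below the $207,000 limit. (o), which would lift (n), is not engaged — no current Provisional Exemption Letter is held. So (d) applies.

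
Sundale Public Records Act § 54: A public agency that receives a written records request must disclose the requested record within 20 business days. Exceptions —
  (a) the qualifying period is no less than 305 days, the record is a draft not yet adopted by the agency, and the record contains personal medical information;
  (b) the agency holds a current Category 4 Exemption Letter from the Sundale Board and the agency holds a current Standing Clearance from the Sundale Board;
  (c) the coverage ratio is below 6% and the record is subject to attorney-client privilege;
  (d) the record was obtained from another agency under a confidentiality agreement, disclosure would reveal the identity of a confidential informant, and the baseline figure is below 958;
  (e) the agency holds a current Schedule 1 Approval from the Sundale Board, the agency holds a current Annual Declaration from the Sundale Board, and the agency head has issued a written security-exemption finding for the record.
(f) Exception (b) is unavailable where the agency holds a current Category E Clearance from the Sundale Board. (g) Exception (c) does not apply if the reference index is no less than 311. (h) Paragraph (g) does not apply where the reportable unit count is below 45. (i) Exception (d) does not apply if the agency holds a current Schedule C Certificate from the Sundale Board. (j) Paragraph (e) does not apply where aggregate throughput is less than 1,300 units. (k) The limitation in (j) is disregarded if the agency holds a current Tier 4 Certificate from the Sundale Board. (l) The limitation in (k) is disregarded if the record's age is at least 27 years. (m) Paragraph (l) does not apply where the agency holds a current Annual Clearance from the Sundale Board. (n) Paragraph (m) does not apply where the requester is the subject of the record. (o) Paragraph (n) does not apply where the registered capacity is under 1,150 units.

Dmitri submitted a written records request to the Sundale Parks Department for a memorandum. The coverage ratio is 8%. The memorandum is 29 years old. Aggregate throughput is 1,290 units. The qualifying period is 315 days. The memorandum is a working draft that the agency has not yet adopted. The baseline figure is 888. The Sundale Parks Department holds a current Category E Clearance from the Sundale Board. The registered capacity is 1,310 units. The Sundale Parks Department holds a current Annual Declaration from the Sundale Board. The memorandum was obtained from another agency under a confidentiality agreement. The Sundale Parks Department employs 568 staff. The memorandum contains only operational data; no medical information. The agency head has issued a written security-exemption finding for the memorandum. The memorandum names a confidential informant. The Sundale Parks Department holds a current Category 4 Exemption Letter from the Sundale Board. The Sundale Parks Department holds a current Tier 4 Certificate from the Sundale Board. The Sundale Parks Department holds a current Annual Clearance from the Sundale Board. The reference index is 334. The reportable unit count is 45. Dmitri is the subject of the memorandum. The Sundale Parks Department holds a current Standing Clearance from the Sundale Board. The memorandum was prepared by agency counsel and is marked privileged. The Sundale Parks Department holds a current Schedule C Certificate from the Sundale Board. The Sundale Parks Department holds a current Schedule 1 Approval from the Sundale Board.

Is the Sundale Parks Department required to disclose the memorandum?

Exception (a) fails — the memorandum contains only operational data.
Exception (b): a current Category 4 Exemption Letter is held; a current Standing Clearance is held — every condition holds. But: (f) is engaged — a current Category E Clearance is held. Exception (b) does not apply.
Exception (c) fails — the coverage ratio is 8%, not below 6%.
Exception (d)'s conditions are all satisfied: the memorandum was obtained under a confidentiality agreement; the memorandum names a confidential informant; the baseline figure is 888, below the 958 limit. Turning to paragraph (i): (i) is engaged — a current Schedule C Certificate is held. (d) is therefore removed.
Exception (e): a current Schedule 1 Approval is held; a current Annual Declaration is held; a written security-exemption finding has been issued — every condition holds. But: (j) is engaged — aggregate throughput is 1,290 units, less than the 1,300 units limit. (k) would limit (j) — a current Tier 4 Certificate is held — but (l) sets (k) aside: (l) operates against (k): the record's age is 29 years, meeting the 27 years threshold. (m) is triggered (a current Annual Clearance is held), but yields to (n): (n) is triggered — Dmitri is the subject of the memorandum. (o) is not engaged (the registered capacity is 1,310 units, not under 1,150 units), so (n) stands. Exception (e) does not apply.
No exception displaces § 54.

Yes — the Sundale Parks Department must disclose the memorandum.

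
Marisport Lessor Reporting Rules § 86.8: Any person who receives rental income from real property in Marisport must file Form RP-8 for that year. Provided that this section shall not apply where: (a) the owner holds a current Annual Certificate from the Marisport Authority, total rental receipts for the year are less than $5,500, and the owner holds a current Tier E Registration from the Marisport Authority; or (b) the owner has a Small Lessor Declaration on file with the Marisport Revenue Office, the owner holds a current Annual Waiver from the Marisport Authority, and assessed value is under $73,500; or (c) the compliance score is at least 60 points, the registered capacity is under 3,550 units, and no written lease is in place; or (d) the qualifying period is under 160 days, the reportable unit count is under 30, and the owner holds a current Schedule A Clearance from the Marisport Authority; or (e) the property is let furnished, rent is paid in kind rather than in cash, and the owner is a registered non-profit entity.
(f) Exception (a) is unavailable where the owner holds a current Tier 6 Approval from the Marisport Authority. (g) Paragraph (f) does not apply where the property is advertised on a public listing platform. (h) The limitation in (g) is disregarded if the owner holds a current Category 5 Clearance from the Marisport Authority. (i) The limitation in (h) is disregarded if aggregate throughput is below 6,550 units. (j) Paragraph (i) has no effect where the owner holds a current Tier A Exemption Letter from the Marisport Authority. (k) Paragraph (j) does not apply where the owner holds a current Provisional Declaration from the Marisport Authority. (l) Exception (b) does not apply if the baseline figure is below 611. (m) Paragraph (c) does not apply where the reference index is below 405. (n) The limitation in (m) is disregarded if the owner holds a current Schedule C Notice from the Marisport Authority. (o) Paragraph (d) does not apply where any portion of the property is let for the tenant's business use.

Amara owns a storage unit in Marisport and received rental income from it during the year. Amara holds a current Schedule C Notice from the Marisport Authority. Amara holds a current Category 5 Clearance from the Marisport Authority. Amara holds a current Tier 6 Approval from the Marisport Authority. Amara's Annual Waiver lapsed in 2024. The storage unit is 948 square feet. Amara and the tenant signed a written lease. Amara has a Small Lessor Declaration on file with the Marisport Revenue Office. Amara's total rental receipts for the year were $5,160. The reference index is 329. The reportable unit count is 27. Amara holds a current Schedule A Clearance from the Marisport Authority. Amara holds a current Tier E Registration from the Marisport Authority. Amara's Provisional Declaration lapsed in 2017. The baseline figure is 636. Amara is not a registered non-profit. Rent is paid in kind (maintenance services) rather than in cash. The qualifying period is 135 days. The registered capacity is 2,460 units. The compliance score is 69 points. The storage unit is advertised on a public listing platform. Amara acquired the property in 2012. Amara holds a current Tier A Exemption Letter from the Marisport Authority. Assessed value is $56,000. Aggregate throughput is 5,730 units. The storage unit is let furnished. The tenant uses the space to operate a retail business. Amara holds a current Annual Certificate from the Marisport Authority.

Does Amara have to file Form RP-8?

Yes — Amara must file Form RP-8.

Exception (a) is satisfied on its face — a current Annual Certificate is held; total rental receipts for the year are $5,160, less than the $5,500 limit; a current Tier E Registration is held. Turning to paragraphs (f)–(k): (f) operates against (a): a current Tier 6 Approval is held. (g) would limit (f) — the property is publicly advertised — but (h) sets (g) aside: (h) operates against (g): a current Category 5 Clearance is held. (i) would limit (h) — aggregate throughput is 5,730 units, below the 6,550 units limit — but (j) sets (i) aside: (j) operates against (i): a current Tier A Exemption Letter is held. (k) is not engaged (there is no Provisional Declaration in force), so (j) stands. Exception (a) does not apply.
Exception (b) requires that the owner holds a current Annual Waiver from the Marisport Authority; but no current Annual Waiver is held, so (b) is unavailable.
Exception (c) fails — a written lease is in place.
All of (d)'s requirements are met (the qualifying period is 135 days, under the 160 days limit; the reportable unit count is 27, under the 30 limit; a current Schedule A Clearance is held). Turning to paragraph (o): (o) operates against (d): the space is let for business use. (d) is therefore removed.
Exception (e) does not apply: Amara is not a registered non-profit.
None of the exceptions is available; § 86.8 applies in full.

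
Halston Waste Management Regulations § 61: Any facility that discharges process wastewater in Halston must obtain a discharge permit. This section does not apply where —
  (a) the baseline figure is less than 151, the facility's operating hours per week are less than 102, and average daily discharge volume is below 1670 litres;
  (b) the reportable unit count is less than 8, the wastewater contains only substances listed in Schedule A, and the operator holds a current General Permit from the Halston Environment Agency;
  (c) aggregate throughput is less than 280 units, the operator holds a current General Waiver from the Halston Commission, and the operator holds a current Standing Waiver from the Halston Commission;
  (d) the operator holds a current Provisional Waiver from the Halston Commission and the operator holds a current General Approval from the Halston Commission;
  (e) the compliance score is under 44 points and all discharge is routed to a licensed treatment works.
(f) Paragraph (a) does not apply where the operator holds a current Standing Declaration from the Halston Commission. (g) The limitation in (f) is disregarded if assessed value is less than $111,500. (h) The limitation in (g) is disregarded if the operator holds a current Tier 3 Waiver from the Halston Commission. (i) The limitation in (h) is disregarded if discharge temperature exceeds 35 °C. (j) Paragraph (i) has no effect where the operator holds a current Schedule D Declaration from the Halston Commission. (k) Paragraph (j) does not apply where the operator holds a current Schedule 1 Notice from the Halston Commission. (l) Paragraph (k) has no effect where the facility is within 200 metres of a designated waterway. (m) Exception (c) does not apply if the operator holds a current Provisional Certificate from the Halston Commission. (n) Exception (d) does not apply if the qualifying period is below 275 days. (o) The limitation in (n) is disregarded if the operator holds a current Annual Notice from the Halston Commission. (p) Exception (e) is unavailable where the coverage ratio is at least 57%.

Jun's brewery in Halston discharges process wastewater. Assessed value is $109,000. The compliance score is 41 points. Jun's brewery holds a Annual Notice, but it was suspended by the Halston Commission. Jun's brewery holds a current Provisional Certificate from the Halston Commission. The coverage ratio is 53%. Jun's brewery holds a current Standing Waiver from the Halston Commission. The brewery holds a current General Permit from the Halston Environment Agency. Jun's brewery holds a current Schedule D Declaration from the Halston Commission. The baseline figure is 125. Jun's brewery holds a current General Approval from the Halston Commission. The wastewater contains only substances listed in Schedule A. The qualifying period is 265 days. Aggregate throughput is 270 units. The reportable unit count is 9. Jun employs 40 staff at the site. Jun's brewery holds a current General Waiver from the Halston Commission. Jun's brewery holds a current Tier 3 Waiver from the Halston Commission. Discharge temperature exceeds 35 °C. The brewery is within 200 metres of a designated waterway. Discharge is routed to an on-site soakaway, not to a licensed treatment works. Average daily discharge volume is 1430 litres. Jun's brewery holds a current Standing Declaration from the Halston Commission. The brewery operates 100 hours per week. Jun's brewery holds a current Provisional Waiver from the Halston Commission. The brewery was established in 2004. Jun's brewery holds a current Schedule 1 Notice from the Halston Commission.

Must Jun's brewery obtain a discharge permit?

Yes — Jun's brewery must obtain a discharge permit.

Exception (a)'s conditions are all satisfied: the baseline figure is 125, less than the 151 limit; the facility's operating hours per week are 100, less than the 102 limit; average daily discharge volume is 1430 litres, below the 1670 litres limit. But: (f) operates against (a): a current Standing Declaration is held. (g) would limit (f) — assessed value is $109,000, less than the $111,500 limit — but (h) sets (g) aside: (h) applies — a current Tier 3 Waiver is held. (i) applies (discharge temperature exceeds 35 °C), but is itself disapplied by (j): (j) is triggered — a current Schedule D Declaration is held. (k) is engaged (a current Schedule 1 Notice is held), but is displaced by (l): (l) applies — the brewery is within 200 m of a designated waterway. So (a) is unavailable.
Exception (b) does not apply: the reportable unit count is 9, not less than 8.
Exception (c)'s conditions are all satisfied: aggregate throughput is 270 units, less than the 280 units limit; a current General Waiver is held; a current Standing Waiver is held. However, paragraph (m) must be considered: (m) is triggered — a current Provisional Certificate is held. Exception (c) does not apply.
Exception (d) is satisfied on its face — a current Provisional Waiver is held; a current General Approval is held. However, paragraphs (n)–(o) must be considered: (n) operates against (d): the qualifying period is 265 days, below the 275 days limit. (o), which would lift (n), does not operate here — there is no Annual Notice in force. So (d) is unavailable.
Exception (e) requires that all discharge is routed to a licensed treatment works; but discharge is not routed to a licensed treatment works, so (e) is unavailable.
None of the exceptions is available; § 61 applies in full.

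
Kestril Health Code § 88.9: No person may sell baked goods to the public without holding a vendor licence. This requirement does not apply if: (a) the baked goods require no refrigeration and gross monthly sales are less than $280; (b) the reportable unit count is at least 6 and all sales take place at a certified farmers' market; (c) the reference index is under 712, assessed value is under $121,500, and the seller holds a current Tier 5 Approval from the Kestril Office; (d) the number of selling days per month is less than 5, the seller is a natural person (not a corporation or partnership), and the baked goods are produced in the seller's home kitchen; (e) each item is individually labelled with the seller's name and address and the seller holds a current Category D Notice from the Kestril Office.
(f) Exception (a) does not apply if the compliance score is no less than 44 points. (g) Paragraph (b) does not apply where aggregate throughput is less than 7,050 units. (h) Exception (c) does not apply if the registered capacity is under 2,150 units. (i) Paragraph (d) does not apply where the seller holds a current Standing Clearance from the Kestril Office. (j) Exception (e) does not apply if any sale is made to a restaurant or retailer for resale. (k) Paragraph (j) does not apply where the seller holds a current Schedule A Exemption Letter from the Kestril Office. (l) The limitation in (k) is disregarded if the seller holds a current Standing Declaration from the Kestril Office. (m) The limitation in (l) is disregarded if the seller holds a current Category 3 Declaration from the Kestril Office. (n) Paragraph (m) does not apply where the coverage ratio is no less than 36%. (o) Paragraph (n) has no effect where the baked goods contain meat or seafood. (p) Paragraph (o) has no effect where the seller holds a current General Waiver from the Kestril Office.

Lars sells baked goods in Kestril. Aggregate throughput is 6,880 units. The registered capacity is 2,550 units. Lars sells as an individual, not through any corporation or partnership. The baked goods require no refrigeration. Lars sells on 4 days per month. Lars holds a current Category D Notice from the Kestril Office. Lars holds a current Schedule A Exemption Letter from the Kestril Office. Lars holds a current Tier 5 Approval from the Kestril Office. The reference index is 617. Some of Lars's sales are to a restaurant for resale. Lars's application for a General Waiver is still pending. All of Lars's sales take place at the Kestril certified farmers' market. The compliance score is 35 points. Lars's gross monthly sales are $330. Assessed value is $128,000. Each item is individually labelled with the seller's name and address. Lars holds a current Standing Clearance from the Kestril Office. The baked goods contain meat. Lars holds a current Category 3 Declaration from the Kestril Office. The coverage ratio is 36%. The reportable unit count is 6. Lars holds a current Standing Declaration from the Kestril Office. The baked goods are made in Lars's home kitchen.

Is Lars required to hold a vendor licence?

No — exception (e) applies; Lars is not required to hold a vendor licence.

Exception (a) requires that gross monthly sales are less than $280; but gross monthly sales are $330, not less than $280, so (a) is unavailable.
Exception (b): the reportable unit count is 6, meeting the 6 threshold; all sales are at a certified farmers' market — every condition holds. However, paragraph (g) must be considered: (g) operates against (b): aggregate throughput is 6,880 units, less than the 7,050 units limit. Exception (b) does not apply.
Exception (c) does not apply: assessed value is $128,000, not under $121,500.
All of (d)'s requirements are met (the number of selling days per month is 4, less than the 5 limit; the seller is a natural person; the baked goods are home-kitchen produced). But: (i) is triggered — a current Standing Clearance is held. Exception (d) does not apply.
Exception (e): items are individually labelled; a current Category D Notice is held — every condition holds. Under paragraphs (j)–(p): (j) would limit (e) — some sales are to a restaurant for resale — but (k) sets (j) aside: (k) operates against (j): a current Schedule A Exemption Letter is held. (l) would limit (k) — a current Standing Declaration is held — but (m) sets (l) aside: (m) operates — a current Category 3 Declaration is held. (n) would limit (m) — the coverage ratio is 36%, meeting the 36% threshold — but (o) sets (n) aside: (o) operates against (n): the baked goods contain meat. (p) is inapplicable (there is no General Waiver in force), so (o) stands. So (e) applies.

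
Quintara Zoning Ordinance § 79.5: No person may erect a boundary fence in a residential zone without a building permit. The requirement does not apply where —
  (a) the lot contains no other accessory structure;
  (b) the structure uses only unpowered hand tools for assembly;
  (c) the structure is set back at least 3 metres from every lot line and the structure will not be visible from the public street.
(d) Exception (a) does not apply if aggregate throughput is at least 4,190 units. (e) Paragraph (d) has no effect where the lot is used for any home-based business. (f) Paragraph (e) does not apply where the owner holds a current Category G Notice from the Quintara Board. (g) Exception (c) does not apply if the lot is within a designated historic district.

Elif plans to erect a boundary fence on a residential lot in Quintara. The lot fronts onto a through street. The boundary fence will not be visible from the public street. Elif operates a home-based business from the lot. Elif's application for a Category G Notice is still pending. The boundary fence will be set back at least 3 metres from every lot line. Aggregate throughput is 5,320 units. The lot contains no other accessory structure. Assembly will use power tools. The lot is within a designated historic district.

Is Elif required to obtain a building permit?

No — exception (a) applies; Elif does not need a building permit.

All of (a)'s requirements are met (the lot has no other accessory structure). As to paragraphs (d)–(f): (d) applies (aggregate throughput is 5,320 units, meeting the 4,190 units threshold), but yields to (e): (e) operates — a home-based business operates on the lot. (f) does not operate here (there is no Category G Notice in force), so (e) stands. (a) remains available.
Exception (b) fails — assembly uses power tools.
All of (c)'s requirements are met (the setback is at least 3 m on every side; the structure will not be visible from the street). But: (g) is engaged — the lot is in a historic district. (c) is therefore removed.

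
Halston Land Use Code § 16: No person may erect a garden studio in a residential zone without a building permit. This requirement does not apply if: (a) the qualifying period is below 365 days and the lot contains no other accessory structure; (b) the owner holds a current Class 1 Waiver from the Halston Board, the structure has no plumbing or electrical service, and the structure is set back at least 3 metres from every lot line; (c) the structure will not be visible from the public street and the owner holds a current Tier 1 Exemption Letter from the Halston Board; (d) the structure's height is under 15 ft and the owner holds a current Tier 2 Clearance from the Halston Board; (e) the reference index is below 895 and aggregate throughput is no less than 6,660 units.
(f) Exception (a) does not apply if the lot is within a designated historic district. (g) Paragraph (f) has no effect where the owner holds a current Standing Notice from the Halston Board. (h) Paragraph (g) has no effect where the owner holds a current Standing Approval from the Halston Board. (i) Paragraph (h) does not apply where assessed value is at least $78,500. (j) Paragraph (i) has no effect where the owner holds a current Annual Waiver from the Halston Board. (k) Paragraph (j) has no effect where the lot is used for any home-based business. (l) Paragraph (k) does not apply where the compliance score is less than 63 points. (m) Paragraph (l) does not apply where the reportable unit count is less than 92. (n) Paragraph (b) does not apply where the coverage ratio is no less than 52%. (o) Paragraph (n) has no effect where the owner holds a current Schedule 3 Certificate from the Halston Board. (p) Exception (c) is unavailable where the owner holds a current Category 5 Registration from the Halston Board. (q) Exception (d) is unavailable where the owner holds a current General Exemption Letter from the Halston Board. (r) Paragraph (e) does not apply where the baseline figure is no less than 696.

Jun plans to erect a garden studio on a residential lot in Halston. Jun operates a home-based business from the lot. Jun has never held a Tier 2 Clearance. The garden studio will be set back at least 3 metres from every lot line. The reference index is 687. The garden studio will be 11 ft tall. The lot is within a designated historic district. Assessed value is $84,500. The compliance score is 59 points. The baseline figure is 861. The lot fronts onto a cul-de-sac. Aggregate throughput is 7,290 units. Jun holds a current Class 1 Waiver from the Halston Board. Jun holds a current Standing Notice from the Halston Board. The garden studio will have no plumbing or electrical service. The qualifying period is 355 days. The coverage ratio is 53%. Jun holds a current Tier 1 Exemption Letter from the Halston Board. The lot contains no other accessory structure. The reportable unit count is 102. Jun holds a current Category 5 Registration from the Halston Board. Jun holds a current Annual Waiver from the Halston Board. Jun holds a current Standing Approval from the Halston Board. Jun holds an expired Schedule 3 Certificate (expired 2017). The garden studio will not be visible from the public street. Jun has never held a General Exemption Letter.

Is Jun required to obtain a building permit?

Yes — Jun must obtain a building permit.

Exception (a) is satisfied on its face — the qualifying period is 355 days, below the 365 days limit; the lot has no other accessory structure. However, paragraphs (f)–(m) must be considered: (f) is engaged — the lot is in a historic district. (g) is engaged (a current Standing Notice is held), but is displaced by (h): (h) operates against (g): a current Standing Approval is held. (i) applies (assessed value is $84,500, meeting the $78,500 threshold), but is overridden by (j): (j) applies — a current Annual Waiver is held. (k) applies (a home-based business operates on the lot), but is itself disapplied by (l): (l) operates against (k): the compliance score is 59 points, less than the 63 points limit. (m) is not triggered (the reportable unit count is 102, not less than 92), so (l) stands. So (a) is unavailable.
Exception (b) is satisfied on its face — a current Class 1 Waiver is held; there is no plumbing or electrical service; the setback is at least 3 m on every side. But applying paragraphs (n)–(o): (n) operates against (b): the coverage ratio is 53%, meeting the 52% threshold. (o), which would lift (n), does not operate here — the Schedule 3 Certificate is not current. Exception (b) does not apply.
All of (c)'s requirements are met (the structure will not be visible from the street; a current Tier 1 Exemption Letter is held). But applying paragraph (p): (p) operates against (c): a current Category 5 Registration is held. Exception (c) does not apply.
Exception (d) does not apply: there is no Tier 2 Clearance in force.
Exception (e)'s conditions are all satisfied: the reference index is 687, below the 895 limit; aggregate throughput is 7,290 units, meeting the 6,660 units threshold. However, paragraph (r) must be considered: (r) operates against (e): the baseline figure is 861, meeting the 696 threshold. (e) is therefore removed.
No exception displaces § 16.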